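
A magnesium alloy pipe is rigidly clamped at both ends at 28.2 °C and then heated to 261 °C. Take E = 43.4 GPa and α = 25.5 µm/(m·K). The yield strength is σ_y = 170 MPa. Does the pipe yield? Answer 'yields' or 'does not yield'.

yields

ΔT = 232.8 K. Constrained thermal stress σ = E·α·ΔT = 43.40×10³ MPa × 25.5×10⁻⁶ × 232.8 = 258 MPa (compressive).
Compare to σ_y = 170 MPa: σ ≥ σ_y, so it yields.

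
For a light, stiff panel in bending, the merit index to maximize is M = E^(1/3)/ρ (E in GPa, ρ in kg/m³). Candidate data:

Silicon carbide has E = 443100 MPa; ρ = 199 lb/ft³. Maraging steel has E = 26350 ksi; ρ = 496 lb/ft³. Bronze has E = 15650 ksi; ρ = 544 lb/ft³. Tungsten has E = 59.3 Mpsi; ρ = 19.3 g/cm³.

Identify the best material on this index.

silicon carbide

After converting to SI:
  silicon carbide: E = 443.1 GPa, ρ = 3188 kg/m³
  maraging steel: E = 181.7 GPa, ρ = 7945 kg/m³
  bronze: E = 107.9 GPa, ρ = 8714 kg/m³
  tungsten: E = 408.9 GPa, ρ = 19300 kg/m³
  silicon carbide: M = 2.39×10⁻³
  maraging steel: M = 0.713×10⁻³
  bronze: M = 0.546×10⁻³
  tungsten: M = 0.385×10⁻³
Highest index: silicon carbide.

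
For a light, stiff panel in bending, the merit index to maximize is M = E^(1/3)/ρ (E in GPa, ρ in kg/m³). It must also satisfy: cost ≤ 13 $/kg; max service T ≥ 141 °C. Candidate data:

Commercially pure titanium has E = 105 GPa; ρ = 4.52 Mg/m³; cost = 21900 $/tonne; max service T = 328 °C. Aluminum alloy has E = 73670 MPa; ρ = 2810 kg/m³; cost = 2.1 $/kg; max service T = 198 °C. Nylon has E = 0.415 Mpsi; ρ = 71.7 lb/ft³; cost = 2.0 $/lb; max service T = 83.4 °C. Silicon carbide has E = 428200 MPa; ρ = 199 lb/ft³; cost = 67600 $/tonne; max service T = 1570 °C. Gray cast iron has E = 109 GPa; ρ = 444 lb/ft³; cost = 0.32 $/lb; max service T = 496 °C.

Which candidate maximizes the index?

Screen on constraints: cost ≤ 13 $/kg; max service T ≥ 141 °C. Survivors: aluminum alloy, gray cast iron.
In SI units:
  aluminum alloy: E = 73.67 GPa, ρ = 2810 kg/m³
  gray cast iron: E = 109.0 GPa, ρ = 7112 kg/m³
  aluminum alloy: M = 1.49×10⁻³
  gray cast iron: M = 0.672×10⁻³
The maximum is for aluminum alloy.

aluminum alloy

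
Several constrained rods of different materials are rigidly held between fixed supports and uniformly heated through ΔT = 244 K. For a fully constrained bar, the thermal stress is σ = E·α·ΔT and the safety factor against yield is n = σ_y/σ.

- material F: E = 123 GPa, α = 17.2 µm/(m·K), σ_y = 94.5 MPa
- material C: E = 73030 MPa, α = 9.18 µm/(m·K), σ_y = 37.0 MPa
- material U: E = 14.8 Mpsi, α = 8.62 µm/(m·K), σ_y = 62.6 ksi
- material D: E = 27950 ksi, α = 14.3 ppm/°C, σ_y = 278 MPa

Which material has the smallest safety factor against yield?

In consistent units (E in GPa, α in ×10⁻⁶/K, σ_y in MPa):
  material F: E = 123.0, α = 17.2, σ_y = 94.50 → σ = 516 MPa, n = 0.183
  material C: E = 73.03, α = 9.18, σ_y = 37.00 → σ = 164 MPa, n = 0.226
  material U: E = 102.0, α = 8.62, σ_y = 431.6 → σ = 215 MPa, n = 2.01
  material D: E = 192.7, α = 14.3, σ_y = 278.0 → σ = 672 MPa, n = 0.413
The minimum is material F at n = 0.183.

material F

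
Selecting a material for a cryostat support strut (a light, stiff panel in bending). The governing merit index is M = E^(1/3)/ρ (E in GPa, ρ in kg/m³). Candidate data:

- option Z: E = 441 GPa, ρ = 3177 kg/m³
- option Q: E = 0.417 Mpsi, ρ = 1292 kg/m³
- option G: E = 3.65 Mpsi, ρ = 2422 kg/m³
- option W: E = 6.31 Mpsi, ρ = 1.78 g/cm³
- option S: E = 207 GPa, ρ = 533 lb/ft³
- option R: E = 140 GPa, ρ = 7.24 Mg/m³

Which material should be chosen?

option Z

In SI units:
  option Z: E = 441.0 GPa, ρ = 3177 kg/m³
  option Q: E = 2.875 GPa, ρ = 1292 kg/m³
  option G: E = 25.17 GPa, ρ = 2422 kg/m³
  option W: E = 43.51 GPa, ρ = 1780 kg/m³
  option S: E = 207.0 GPa, ρ = 8538 kg/m³
  option R: E = 140.0 GPa, ρ = 7240 kg/m³
  option Z: M = 2.40×10⁻³
  option W: M = 1.98×10⁻³
  option G: M = 1.21×10⁻³
  option Q: M = 1.10×10⁻³
  option R: M = 0.717×10⁻³
  option S: M = 0.693×10⁻³
Option Z ranks first.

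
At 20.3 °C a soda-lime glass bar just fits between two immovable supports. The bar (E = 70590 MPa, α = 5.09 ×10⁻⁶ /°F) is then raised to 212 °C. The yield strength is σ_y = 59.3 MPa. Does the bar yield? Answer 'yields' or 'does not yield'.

yields

E = 70590 MPa = 70.59 GPa.
α = 5.09×10⁻⁶/°F × 9/5 = 9.16×10⁻⁶/K.
ΔT = 191.7 K. Constrained thermal stress σ = E·α·ΔT = 70.59×10³ MPa × 9.16×10⁻⁶ × 191.7 = 124 MPa (compressive).
Compare to σ_y = 59.3 MPa: σ ≥ σ_y, so it yields.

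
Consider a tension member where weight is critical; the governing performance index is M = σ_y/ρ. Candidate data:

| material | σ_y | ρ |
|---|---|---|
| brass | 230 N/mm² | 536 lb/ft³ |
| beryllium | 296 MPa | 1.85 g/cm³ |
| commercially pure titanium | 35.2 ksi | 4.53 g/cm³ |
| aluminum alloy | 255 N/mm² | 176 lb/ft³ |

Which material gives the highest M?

After converting to SI:
  brass: σ_y = 230.0 MPa, ρ = 8586 kg/m³
  beryllium: σ_y = 296.0 MPa, ρ = 1850 kg/m³
  commercially pure titanium: σ_y = 242.7 MPa, ρ = 4530 kg/m³
  aluminum alloy: σ_y = 255.0 MPa, ρ = 2819 kg/m³
  beryllium: M = 160 kN·m/kg
  aluminum alloy: M = 90.4 kN·m/kg
  commercially pure titanium: M = 53.6 kN·m/kg
  brass: M = 26.8 kN·m/kg
The maximum is for beryllium.

beryllium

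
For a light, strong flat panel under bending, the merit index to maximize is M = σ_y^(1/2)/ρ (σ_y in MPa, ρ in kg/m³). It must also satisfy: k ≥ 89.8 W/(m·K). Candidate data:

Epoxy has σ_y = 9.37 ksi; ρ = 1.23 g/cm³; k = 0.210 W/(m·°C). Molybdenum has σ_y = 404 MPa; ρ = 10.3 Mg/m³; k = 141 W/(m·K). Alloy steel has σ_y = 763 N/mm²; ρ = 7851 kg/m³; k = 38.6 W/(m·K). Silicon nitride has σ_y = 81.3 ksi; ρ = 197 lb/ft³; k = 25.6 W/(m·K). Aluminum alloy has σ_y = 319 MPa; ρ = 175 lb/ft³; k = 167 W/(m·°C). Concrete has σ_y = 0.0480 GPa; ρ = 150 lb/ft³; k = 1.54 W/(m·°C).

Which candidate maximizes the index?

aluminum alloy

Screen on constraints: k ≥ 89.8 W/(m·K). Survivors: molybdenum, aluminum alloy.
In SI units:
  molybdenum: σ_y = 404.0 MPa, ρ = 10300 kg/m³
  aluminum alloy: σ_y = 319.0 MPa, ρ = 2803 kg/m³
  aluminum alloy: M = 6.37×10⁻³
  molybdenum: M = 1.95×10⁻³
Aluminum alloy has the largest M.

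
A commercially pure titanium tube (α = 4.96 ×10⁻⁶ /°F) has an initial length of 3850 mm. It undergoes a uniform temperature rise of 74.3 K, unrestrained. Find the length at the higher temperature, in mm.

3852.6 mm

Convert α: 4.96×10⁻⁶/°F × (9/5) = 8.93×10⁻⁶/K.
ΔL = α·L₀·ΔT = 8.93×10⁻⁶ × 3850 mm × 74.30 K = 2.55 mm.
L = L₀ + ΔL = 3850 + 2.55 = 3852.6 mm.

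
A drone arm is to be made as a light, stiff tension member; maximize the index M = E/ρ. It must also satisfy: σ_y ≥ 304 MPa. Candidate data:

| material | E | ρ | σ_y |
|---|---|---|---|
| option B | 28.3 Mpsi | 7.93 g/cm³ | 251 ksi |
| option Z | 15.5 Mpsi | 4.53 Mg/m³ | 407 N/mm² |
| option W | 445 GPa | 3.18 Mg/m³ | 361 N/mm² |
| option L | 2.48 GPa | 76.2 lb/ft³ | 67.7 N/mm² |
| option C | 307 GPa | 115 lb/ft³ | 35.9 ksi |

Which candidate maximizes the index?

Screen on constraints: σ_y ≥ 304 MPa. Survivors: option B, option Z, option W.
Putting every candidate on a common basis:
  option B: E = 195.1 GPa, ρ = 7930 kg/m³
  option Z: E = 106.9 GPa, ρ = 4530 kg/m³
  option W: E = 445.0 GPa, ρ = 3180 kg/m³
  option W: M = 140 MN·m/kg
  option B: M = 24.6 MN·m/kg
  option Z: M = 23.6 MN·m/kg
Option W has the largest M.

option W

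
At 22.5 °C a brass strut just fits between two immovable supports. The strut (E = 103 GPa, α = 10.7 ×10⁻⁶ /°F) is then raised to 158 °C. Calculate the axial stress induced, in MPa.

269 MPa

α = 10.7×10⁻⁶/°F × 9/5 = 19.3×10⁻⁶/K.
ΔT = 135.5 K. Constrained thermal stress σ = E·α·ΔT = 103.0×10³ MPa × 19.3×10⁻⁶ × 135.5 = 269 MPa (compressive).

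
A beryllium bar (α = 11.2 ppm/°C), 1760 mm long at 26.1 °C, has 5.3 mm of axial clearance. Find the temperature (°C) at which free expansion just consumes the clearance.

α·L₀·ΔT = 5.3 mm ⇒ ΔT = 5.3 / (11.2×10⁻⁶ × 1760.0) = 268.9 K.
T = 26.1 + 268.9 = 295.0 °C.

295 °C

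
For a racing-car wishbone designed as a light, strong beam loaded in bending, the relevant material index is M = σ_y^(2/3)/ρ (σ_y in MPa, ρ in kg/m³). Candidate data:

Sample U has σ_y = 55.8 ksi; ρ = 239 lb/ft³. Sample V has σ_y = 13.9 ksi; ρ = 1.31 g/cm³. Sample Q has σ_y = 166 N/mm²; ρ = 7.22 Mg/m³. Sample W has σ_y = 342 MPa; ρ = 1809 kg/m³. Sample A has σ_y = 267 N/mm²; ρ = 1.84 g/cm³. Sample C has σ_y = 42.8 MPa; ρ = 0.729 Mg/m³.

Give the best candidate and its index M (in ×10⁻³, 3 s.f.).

sample W, M = 27.0×10⁻³

Convert each candidate to consistent units, then evaluate M:
  sample U: σ_y = 384.7 MPa, ρ = 3828 kg/m³
  sample V: σ_y = 95.84 MPa, ρ = 1310 kg/m³
  sample Q: σ_y = 166.0 MPa, ρ = 7220 kg/m³
  sample W: σ_y = 342.0 MPa, ρ = 1809 kg/m³
  sample A: σ_y = 267.0 MPa, ρ = 1840 kg/m³
  sample C: σ_y = 42.80 MPa, ρ = 729.0 kg/m³
  sample W: M = 27.0×10⁻³
  sample A: M = 22.5×10⁻³
  sample C: M = 16.8×10⁻³
  sample V: M = 16.0×10⁻³
  sample U: M = 13.8×10⁻³
  sample Q: M = 4.18×10⁻³
Sample W has the largest M.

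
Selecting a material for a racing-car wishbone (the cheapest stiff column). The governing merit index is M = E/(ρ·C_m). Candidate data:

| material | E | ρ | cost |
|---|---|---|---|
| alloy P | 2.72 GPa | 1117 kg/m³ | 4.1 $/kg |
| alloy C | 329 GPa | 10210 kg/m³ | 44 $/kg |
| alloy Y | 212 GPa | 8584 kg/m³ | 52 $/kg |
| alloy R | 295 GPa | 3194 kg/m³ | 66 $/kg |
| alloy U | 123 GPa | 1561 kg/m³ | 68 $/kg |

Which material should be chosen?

alloy R

Per-candidate index values:
  alloy R: M = 1.40 MN·m per $
  alloy U: M = 1.16 MN·m per $
  alloy C: M = 0.732 MN·m per $
  alloy P: M = 0.594 MN·m per $
  alloy Y: M = 0.475 MN·m per $
The maximum is for alloy R.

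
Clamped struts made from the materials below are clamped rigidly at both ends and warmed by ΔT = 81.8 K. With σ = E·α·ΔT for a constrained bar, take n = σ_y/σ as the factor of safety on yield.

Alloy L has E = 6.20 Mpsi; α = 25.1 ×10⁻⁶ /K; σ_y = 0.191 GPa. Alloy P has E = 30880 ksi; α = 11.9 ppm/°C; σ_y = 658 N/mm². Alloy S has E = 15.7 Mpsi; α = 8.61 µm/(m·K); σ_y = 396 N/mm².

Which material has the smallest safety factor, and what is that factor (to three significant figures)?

alloy L, n = 2.18

Converting E to GPa, α to ×10⁻⁶/K, σ_y to MPa, then σ and n for each:
  alloy L: E = 42.75, α = 25.1, σ_y = 191.0 → σ = 87.8 MPa, n = 2.18
  alloy P: E = 212.9, α = 11.9, σ_y = 658.0 → σ = 207 MPa, n = 3.17
  alloy S: E = 108.2, α = 8.61, σ_y = 396.0 → σ = 76.2 MPa, n = 5.19
Alloy L has the lowest safety factor, n = 2.18.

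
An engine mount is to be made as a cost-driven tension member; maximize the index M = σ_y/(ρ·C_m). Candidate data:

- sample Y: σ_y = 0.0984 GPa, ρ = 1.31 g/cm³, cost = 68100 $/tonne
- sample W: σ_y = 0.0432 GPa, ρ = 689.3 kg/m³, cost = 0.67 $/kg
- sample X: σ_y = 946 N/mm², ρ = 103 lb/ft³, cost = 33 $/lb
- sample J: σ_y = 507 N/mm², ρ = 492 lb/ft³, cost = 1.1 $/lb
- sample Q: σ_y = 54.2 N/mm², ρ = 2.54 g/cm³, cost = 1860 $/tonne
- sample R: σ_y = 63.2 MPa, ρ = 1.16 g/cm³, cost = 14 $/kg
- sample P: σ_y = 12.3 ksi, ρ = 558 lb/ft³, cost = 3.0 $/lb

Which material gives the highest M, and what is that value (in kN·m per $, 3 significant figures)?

sample W, M = 93.5 kN·m per $

In SI units:
  sample Y: σ_y = 98.40 MPa, ρ = 1310 kg/m³, cost = 68.10 $/kg
  sample W: σ_y = 43.20 MPa, ρ = 689.3 kg/m³, cost = 0.6700 $/kg
  sample X: σ_y = 946.0 MPa, ρ = 1650 kg/m³, cost = 72.75 $/kg
  sample J: σ_y = 507.0 MPa, ρ = 7881 kg/m³, cost = 2.425 $/kg
  sample Q: σ_y = 54.20 MPa, ρ = 2540 kg/m³, cost = 1.860 $/kg
  sample R: σ_y = 63.20 MPa, ρ = 1160 kg/m³, cost = 14.00 $/kg
  sample P: σ_y = 84.81 MPa, ρ = 8938 kg/m³, cost = 6.614 $/kg
  sample W: M = 93.5 kN·m per $
  sample J: M = 26.5 kN·m per $
  sample Q: M = 11.5 kN·m per $
  sample X: M = 7.88 kN·m per $
  sample R: M = 3.89 kN·m per $
  sample P: M = 1.43 kN·m per $
  sample Y: M = 1.10 kN·m per $
The maximum is for sample W.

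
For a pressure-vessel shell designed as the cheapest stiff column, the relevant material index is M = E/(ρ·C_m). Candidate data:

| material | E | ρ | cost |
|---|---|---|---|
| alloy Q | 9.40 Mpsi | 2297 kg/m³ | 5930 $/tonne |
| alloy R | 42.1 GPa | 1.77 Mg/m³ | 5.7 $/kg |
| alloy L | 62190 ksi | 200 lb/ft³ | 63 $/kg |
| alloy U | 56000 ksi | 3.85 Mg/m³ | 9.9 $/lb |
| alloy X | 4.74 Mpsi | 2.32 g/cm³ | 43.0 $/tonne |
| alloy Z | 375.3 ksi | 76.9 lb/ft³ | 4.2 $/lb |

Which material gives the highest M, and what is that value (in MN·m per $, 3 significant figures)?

Putting every candidate on a common basis:
  alloy Q: E = 64.81 GPa, ρ = 2297 kg/m³, cost = 5.930 $/kg
  alloy R: E = 42.10 GPa, ρ = 1770 kg/m³, cost = 5.700 $/kg
  alloy L: E = 428.8 GPa, ρ = 3204 kg/m³, cost = 63.00 $/kg
  alloy U: E = 386.1 GPa, ρ = 3850 kg/m³, cost = 21.83 $/kg
  alloy X: E = 32.68 GPa, ρ = 2320 kg/m³, cost = 0.04300 $/kg
  alloy Z: E = 2.588 GPa, ρ = 1232 kg/m³, cost = 9.259 $/kg
  alloy X: M = 328 MN·m per $
  alloy Q: M = 4.76 MN·m per $
  alloy U: M = 4.59 MN·m per $
  alloy R: M = 4.17 MN·m per $
  alloy L: M = 2.12 MN·m per $
  alloy Z: M = 0.227 MN·m per $
The maximum is for alloy X.

alloy X, M = 328 MN·m per $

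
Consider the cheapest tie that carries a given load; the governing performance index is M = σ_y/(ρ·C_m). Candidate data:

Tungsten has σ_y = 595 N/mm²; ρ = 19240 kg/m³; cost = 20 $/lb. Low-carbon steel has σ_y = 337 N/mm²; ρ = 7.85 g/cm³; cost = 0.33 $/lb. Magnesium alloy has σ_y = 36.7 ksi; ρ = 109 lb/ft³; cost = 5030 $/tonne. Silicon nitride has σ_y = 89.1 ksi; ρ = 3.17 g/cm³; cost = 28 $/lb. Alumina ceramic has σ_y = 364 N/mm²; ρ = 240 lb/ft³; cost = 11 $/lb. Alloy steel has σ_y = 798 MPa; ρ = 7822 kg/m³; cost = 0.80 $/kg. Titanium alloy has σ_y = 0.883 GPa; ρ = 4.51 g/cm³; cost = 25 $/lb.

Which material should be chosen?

Normalizing units and computing the index:
  tungsten: σ_y = 595.0 MPa, ρ = 19240 kg/m³, cost = 44.09 $/kg
  low-carbon steel: σ_y = 337.0 MPa, ρ = 7850 kg/m³, cost = 0.7275 $/kg
  magnesium alloy: σ_y = 253.0 MPa, ρ = 1746 kg/m³, cost = 5.030 $/kg
  silicon nitride: σ_y = 614.3 MPa, ρ = 3170 kg/m³, cost = 61.73 $/kg
  alumina ceramic: σ_y = 364.0 MPa, ρ = 3844 kg/m³, cost = 24.25 $/kg
  alloy steel: σ_y = 798.0 MPa, ρ = 7822 kg/m³, cost = 0.8000 $/kg
  titanium alloy: σ_y = 883.0 MPa, ρ = 4510 kg/m³, cost = 55.11 $/kg
  alloy steel: M = 128 kN·m per $
  low-carbon steel: M = 59.0 kN·m per $
  magnesium alloy: M = 28.8 kN·m per $
  alumina ceramic: M = 3.90 kN·m per $
  titanium alloy: M = 3.55 kN·m per $
  silicon nitride: M = 3.14 kN·m per $
  tungsten: M = 0.701 kN·m per $
The maximum is for alloy steel.

alloy steel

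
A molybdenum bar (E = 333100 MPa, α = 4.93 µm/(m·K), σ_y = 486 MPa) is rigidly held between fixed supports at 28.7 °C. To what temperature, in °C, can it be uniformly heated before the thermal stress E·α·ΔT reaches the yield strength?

325 °C

E = 333100 MPa = 333.1 GPa.
E·α·ΔT = 486.0 MPa ⇒ ΔT = 486.0 / (333.1×10³ × 4.93×10⁻⁶) = 295.9 K.
T = 28.7 + 295.9 = 324.6 °C.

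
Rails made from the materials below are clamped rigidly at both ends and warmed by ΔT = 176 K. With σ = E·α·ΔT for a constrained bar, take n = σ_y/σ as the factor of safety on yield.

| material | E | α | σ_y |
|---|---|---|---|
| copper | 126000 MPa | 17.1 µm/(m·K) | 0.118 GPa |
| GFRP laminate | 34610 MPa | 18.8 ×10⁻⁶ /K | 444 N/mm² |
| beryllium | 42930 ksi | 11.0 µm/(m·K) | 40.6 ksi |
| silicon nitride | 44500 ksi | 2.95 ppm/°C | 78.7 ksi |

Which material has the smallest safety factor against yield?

In consistent units (E in GPa, α in ×10⁻⁶/K, σ_y in MPa):
  copper: E = 126.0, α = 17.1, σ_y = 118.0 → σ = 379 MPa, n = 0.311
  GFRP laminate: E = 34.61, α = 18.8, σ_y = 444.0 → σ = 115 MPa, n = 3.88
  beryllium: E = 296.0, α = 11.0, σ_y = 279.9 → σ = 573 MPa, n = 0.488
  silicon nitride: E = 306.8, α = 2.95, σ_y = 542.6 → σ = 159 MPa, n = 3.41
The minimum is copper at n = 0.311.

copper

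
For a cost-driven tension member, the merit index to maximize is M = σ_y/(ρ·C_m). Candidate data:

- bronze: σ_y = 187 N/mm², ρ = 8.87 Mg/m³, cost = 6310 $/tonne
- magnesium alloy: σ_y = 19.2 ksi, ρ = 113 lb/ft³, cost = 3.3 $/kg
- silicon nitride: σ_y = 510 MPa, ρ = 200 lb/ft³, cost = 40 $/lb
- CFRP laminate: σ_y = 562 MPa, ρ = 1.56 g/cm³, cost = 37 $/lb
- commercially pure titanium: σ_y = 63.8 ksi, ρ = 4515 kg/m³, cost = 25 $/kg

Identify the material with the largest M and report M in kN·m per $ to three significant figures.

After converting to SI:
  bronze: σ_y = 187.0 MPa, ρ = 8870 kg/m³, cost = 6.310 $/kg
  magnesium alloy: σ_y = 132.4 MPa, ρ = 1810 kg/m³, cost = 3.300 $/kg
  silicon nitride: σ_y = 510.0 MPa, ρ = 3204 kg/m³, cost = 88.18 $/kg
  CFRP laminate: σ_y = 562.0 MPa, ρ = 1560 kg/m³, cost = 81.57 $/kg
  commercially pure titanium: σ_y = 439.9 MPa, ρ = 4515 kg/m³, cost = 25.00 $/kg
  magnesium alloy: M = 22.2 kN·m per $
  CFRP laminate: M = 4.42 kN·m per $
  commercially pure titanium: M = 3.90 kN·m per $
  bronze: M = 3.34 kN·m per $
  silicon nitride: M = 1.81 kN·m per $
Magnesium alloy has the largest M.

magnesium alloy, M = 22.2 kN·m per $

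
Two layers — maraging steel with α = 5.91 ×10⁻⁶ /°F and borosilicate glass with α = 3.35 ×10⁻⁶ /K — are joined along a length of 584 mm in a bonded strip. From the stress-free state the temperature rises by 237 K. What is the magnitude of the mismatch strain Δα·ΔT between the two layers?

1.73×10⁻³

maraging steel: α = 5.91×10⁻⁶/°F × 9/5 = 10.6×10⁻⁶/K.
Δα = |10.6 − 3.35|×10⁻⁶/K = 7.29×10⁻⁶/K.
Mismatch strain = Δα·ΔT = 7.29×10⁻⁶ × 237.0 = 1.73×10⁻³.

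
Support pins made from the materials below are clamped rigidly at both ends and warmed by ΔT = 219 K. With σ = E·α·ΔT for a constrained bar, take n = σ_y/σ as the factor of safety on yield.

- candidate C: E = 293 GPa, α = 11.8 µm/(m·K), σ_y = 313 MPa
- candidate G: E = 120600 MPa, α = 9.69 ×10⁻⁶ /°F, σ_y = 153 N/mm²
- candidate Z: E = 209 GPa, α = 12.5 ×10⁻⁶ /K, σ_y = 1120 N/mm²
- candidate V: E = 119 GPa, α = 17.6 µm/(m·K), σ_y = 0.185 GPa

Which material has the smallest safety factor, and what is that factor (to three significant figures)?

Per material, after unit conversion:
  candidate C: E = 293.0, α = 11.8, σ_y = 313.0 → σ = 757 MPa, n = 0.413
  candidate G: E = 120.6, α = 17.4, σ_y = 153.0 → σ = 461 MPa, n = 0.332
  candidate Z: E = 209.0, α = 12.5, σ_y = 1120 → σ = 572 MPa, n = 1.96
  candidate V: E = 119.0, α = 17.6, σ_y = 185.0 → σ = 459 MPa, n = 0.403
Candidate G has the lowest safety factor, n = 0.332.

candidate G, n = 0.332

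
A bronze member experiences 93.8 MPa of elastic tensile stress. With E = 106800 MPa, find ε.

E = 106800 MPa = 106.8 GPa = 106800 MPa.
ε = σ/E = 93.8 / 106800 = 8.78×10⁻⁴.

8.78×10⁻⁴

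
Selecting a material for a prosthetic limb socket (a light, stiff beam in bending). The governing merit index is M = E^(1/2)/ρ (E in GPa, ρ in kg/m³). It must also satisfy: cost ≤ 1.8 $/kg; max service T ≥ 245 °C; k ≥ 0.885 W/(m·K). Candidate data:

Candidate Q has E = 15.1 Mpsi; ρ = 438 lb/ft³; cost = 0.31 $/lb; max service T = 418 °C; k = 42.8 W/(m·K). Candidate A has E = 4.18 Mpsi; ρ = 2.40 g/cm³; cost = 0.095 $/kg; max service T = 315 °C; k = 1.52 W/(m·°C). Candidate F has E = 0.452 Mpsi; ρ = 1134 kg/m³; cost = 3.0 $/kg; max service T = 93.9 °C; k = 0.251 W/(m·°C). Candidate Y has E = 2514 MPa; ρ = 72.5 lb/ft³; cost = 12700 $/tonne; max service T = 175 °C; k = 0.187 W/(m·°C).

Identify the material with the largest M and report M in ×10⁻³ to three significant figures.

Screen on constraints: cost ≤ 1.8 $/kg; max service T ≥ 245 °C; k ≥ 0.885 W/(m·K). Survivors: candidate Q, candidate A.
Normalizing units and computing the index:
  candidate Q: E = 104.1 GPa, ρ = 7016 kg/m³
  candidate A: E = 28.82 GPa, ρ = 2400 kg/m³
  candidate A: M = 2.24×10⁻³
  candidate Q: M = 1.45×10⁻³
Candidate A ranks first.

candidate A, M = 2.24×10⁻³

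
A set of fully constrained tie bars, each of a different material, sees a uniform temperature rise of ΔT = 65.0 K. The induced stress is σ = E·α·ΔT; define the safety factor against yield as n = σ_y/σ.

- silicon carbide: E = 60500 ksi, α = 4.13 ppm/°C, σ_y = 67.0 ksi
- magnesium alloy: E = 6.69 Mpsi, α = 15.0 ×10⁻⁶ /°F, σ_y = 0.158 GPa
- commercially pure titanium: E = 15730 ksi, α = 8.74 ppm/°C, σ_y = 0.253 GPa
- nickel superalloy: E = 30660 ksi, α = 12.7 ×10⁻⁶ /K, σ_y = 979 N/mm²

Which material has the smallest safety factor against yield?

magnesium alloy

Converting E to GPa, α to ×10⁻⁶/K, σ_y to MPa, then σ and n for each:
  silicon carbide: E = 417.1, α = 4.13, σ_y = 461.9 → σ = 112 MPa, n = 4.13
  magnesium alloy: E = 46.13, α = 27.0, σ_y = 158.0 → σ = 81.0 MPa, n = 1.95
  commercially pure titanium: E = 108.5, α = 8.74, σ_y = 253.0 → σ = 61.6 MPa, n = 4.11
  nickel superalloy: E = 211.4, α = 12.7, σ_y = 979.0 → σ = 175 MPa, n = 5.61
Smallest n: magnesium alloy with n = 1.95.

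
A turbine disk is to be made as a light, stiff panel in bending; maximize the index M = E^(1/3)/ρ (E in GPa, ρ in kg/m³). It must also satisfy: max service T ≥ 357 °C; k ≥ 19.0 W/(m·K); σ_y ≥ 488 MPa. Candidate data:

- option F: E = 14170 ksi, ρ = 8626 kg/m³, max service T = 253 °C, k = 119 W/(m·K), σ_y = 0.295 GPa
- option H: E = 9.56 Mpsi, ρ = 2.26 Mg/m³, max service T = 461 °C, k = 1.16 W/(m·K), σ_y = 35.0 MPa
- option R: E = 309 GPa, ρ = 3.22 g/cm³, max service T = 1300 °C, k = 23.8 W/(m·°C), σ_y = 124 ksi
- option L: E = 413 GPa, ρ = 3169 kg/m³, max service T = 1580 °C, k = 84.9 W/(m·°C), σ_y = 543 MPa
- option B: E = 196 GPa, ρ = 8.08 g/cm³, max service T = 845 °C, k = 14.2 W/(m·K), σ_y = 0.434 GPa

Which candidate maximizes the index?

option L

Screen on constraints: max service T ≥ 357 °C; k ≥ 19.0 W/(m·K); σ_y ≥ 488 MPa. Survivors: option R, option L.
After converting to SI:
  option R: E = 309.0 GPa, ρ = 3220 kg/m³
  option L: E = 413.0 GPa, ρ = 3169 kg/m³
  option L: M = 2.35×10⁻³
  option R: M = 2.10×10⁻³
Option L ranks first.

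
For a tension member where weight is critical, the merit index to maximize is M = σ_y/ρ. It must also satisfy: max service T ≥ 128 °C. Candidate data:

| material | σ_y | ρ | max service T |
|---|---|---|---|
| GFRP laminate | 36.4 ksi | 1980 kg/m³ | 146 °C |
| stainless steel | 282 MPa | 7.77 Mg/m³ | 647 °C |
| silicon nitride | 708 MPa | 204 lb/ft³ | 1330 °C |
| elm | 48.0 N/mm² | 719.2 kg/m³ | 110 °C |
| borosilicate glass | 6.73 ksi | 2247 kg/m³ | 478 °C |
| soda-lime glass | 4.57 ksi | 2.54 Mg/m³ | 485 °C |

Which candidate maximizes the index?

silicon nitride

Screen on constraints: max service T ≥ 128 °C. Survivors: GFRP laminate, stainless steel, silicon nitride, borosilicate glass, soda-lime glass.
Putting every candidate on a common basis:
  GFRP laminate: σ_y = 251.0 MPa, ρ = 1980 kg/m³
  stainless steel: σ_y = 282.0 MPa, ρ = 7770 kg/m³
  silicon nitride: σ_y = 708.0 MPa, ρ = 3268 kg/m³
  borosilicate glass: σ_y = 46.40 MPa, ρ = 2247 kg/m³
  soda-lime glass: σ_y = 31.51 MPa, ρ = 2540 kg/m³
  silicon nitride: M = 217 kN·m/kg
  GFRP laminate: M = 127 kN·m/kg
  stainless steel: M = 36.3 kN·m/kg
  borosilicate glass: M = 20.7 kN·m/kg
  soda-lime glass: M = 12.4 kN·m/kg
Silicon nitride has the largest M.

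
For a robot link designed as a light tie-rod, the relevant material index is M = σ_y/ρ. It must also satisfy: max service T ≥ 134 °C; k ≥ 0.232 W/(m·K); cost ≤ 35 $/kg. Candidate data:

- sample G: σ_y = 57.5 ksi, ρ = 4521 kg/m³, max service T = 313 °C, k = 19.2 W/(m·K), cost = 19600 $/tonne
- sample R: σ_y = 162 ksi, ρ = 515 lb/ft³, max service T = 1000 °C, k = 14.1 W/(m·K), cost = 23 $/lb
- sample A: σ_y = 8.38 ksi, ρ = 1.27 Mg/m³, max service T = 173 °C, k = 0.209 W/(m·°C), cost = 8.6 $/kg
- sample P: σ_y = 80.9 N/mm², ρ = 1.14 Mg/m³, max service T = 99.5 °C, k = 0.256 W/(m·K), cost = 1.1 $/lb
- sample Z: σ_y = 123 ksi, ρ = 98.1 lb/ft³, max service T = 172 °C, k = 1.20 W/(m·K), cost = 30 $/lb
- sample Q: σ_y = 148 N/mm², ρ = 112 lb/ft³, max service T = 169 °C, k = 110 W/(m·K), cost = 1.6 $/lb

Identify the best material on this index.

Screen on constraints: max service T ≥ 134 °C; k ≥ 0.232 W/(m·K); cost ≤ 35 $/kg. Survivors: sample G, sample Q.
Putting every candidate on a common basis:
  sample G: σ_y = 396.4 MPa, ρ = 4521 kg/m³
  sample Q: σ_y = 148.0 MPa, ρ = 1794 kg/m³
  sample G: M = 87.7 kN·m/kg
  sample Q: M = 82.5 kN·m/kg
Sample G has the largest M.

sample G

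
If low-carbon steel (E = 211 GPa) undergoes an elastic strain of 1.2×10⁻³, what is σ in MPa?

σ = E·ε = 211000 MPa × 1.2×10⁻³ = 253 MPa.

253 MPa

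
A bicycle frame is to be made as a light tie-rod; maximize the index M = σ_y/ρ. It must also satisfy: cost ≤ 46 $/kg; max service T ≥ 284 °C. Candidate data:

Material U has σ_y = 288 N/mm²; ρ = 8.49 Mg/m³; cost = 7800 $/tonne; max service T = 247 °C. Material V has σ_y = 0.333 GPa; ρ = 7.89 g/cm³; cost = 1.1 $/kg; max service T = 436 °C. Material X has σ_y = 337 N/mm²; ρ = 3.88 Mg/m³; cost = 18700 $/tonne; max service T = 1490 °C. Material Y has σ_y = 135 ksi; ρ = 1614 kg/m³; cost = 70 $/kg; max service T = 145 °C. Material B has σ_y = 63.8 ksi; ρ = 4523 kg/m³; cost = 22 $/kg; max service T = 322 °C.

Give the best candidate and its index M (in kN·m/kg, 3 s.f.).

material B, M = 97.3 kN·m/kg

Screen on constraints: cost ≤ 46 $/kg; max service T ≥ 284 °C. Survivors: material V, material X, material B.
In SI units:
  material V: σ_y = 333.0 MPa, ρ = 7890 kg/m³
  material X: σ_y = 337.0 MPa, ρ = 3880 kg/m³
  material B: σ_y = 439.9 MPa, ρ = 4523 kg/m³
  material B: M = 97.3 kN·m/kg
  material X: M = 86.9 kN·m/kg
  material V: M = 42.2 kN·m/kg
Material B has the largest M.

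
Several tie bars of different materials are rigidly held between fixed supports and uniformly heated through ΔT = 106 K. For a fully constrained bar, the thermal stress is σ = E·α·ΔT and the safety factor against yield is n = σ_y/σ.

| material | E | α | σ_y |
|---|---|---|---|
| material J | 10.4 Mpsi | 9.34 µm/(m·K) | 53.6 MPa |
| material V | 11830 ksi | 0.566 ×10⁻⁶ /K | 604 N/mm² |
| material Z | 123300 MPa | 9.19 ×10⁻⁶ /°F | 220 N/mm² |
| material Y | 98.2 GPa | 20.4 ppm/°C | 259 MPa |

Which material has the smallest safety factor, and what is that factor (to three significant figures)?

material J, n = 0.755

Per material, after unit conversion:
  material J: E = 71.71, α = 9.34, σ_y = 53.60 → σ = 71.0 MPa, n = 0.755
  material V: E = 81.56, α = 0.566, σ_y = 604.0 → σ = 4.89 MPa, n = 123
  material Z: E = 123.3, α = 16.5, σ_y = 220.0 → σ = 216 MPa, n = 1.02
  material Y: E = 98.20, α = 20.4, σ_y = 259.0 → σ = 212 MPa, n = 1.22
Material J has the lowest safety factor, n = 0.755.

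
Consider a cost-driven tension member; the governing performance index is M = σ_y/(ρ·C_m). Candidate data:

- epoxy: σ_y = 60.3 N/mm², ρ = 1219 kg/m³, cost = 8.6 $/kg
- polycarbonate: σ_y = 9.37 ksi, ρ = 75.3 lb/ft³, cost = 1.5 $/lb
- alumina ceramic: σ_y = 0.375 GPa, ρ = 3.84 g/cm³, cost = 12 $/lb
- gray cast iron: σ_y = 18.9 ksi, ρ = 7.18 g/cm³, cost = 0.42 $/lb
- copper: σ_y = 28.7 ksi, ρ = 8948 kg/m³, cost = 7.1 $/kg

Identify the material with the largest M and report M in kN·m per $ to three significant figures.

In SI units:
  epoxy: σ_y = 60.30 MPa, ρ = 1219 kg/m³, cost = 8.600 $/kg
  polycarbonate: σ_y = 64.60 MPa, ρ = 1206 kg/m³, cost = 3.307 $/kg
  alumina ceramic: σ_y = 375.0 MPa, ρ = 3840 kg/m³, cost = 26.46 $/kg
  gray cast iron: σ_y = 130.3 MPa, ρ = 7180 kg/m³, cost = 0.9259 $/kg
  copper: σ_y = 197.9 MPa, ρ = 8948 kg/m³, cost = 7.100 $/kg
  gray cast iron: M = 19.6 kN·m per $
  polycarbonate: M = 16.2 kN·m per $
  epoxy: M = 5.75 kN·m per $
  alumina ceramic: M = 3.69 kN·m per $
  copper: M = 3.11 kN·m per $
The maximum is for gray cast iron.

gray cast iron, M = 19.6 kN·m per $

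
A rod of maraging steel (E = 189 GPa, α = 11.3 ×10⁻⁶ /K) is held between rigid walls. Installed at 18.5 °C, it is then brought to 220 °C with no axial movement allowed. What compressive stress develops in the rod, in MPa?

ΔT = 201.5 K. Constrained thermal stress σ = E·α·ΔT = 189.0×10³ MPa × 11.3×10⁻⁶ × 201.5 = 430 MPa (compressive).

430 MPa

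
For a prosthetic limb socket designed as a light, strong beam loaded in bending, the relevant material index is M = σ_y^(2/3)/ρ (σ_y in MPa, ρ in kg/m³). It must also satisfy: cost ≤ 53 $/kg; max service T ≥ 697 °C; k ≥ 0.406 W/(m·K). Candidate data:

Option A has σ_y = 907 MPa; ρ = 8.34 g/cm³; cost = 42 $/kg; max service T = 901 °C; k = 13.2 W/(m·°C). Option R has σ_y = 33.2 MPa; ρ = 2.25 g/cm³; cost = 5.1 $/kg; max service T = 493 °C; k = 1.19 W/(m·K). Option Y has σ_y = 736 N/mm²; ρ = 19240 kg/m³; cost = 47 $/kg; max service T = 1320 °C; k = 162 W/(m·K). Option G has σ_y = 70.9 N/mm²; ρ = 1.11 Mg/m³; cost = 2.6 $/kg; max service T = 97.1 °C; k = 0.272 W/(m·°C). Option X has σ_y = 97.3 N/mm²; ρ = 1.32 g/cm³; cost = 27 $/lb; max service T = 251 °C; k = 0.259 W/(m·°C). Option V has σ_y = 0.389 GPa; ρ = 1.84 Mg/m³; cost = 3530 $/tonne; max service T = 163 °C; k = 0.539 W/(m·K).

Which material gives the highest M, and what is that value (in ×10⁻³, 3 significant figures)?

Screen on constraints: cost ≤ 53 $/kg; max service T ≥ 697 °C; k ≥ 0.406 W/(m·K). Survivors: option A, option Y.
In SI units:
  option A: σ_y = 907.0 MPa, ρ = 8340 kg/m³
  option Y: σ_y = 736.0 MPa, ρ = 19240 kg/m³
  option A: M = 11.2×10⁻³
  option Y: M = 4.24×10⁻³
Option A has the largest M.

option A, M = 11.2×10⁻³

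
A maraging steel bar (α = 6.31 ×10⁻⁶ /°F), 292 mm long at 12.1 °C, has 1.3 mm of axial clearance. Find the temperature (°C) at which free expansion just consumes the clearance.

404 °C

α = 6.31×10⁻⁶/°F × 9/5 = 11.4×10⁻⁶/K.
α·L₀·ΔT = 1.3 mm ⇒ ΔT = 1.3 / (11.4×10⁻⁶ × 292.0) = 392.0 K.
T = 12.1 + 392.0 = 404.1 °C.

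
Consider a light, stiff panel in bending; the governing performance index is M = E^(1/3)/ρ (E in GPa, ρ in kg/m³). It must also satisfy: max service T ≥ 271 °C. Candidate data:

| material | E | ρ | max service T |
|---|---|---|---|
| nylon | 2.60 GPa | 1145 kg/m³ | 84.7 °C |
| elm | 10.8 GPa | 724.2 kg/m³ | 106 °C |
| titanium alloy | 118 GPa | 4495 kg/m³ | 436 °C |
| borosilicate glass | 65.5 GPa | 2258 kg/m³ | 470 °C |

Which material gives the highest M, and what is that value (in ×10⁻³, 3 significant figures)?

Screen on constraints: max service T ≥ 271 °C. Survivors: titanium alloy, borosilicate glass.
Evaluate M for each candidate:
  borosilicate glass: M = 1.79×10⁻³
  titanium alloy: M = 1.09×10⁻³
Highest index: borosilicate glass.

borosilicate glass, M = 1.79×10⁻³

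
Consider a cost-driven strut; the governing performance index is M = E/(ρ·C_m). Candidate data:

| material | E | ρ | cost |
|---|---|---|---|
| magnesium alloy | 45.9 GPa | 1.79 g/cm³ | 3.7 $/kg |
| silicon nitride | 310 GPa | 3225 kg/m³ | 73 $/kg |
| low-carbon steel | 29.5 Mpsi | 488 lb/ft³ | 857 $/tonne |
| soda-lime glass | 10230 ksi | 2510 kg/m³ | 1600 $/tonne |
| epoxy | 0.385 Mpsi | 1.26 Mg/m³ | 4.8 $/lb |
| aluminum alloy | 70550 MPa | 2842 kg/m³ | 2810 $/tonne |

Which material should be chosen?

Convert each candidate to consistent units, then evaluate M:
  magnesium alloy: E = 45.90 GPa, ρ = 1790 kg/m³, cost = 3.700 $/kg
  silicon nitride: E = 310.0 GPa, ρ = 3225 kg/m³, cost = 73.00 $/kg
  low-carbon steel: E = 203.4 GPa, ρ = 7817 kg/m³, cost = 0.8570 $/kg
  soda-lime glass: E = 70.53 GPa, ρ = 2510 kg/m³, cost = 1.600 $/kg
  epoxy: E = 2.654 GPa, ρ = 1260 kg/m³, cost = 10.58 $/kg
  aluminum alloy: E = 70.55 GPa, ρ = 2842 kg/m³, cost = 2.810 $/kg
  low-carbon steel: M = 30.4 MN·m per $
  soda-lime glass: M = 17.6 MN·m per $
  aluminum alloy: M = 8.83 MN·m per $
  magnesium alloy: M = 6.93 MN·m per $
  silicon nitride: M = 1.32 MN·m per $
  epoxy: M = 0.199 MN·m per $
Low-carbon steel has the largest M.

low-carbon steel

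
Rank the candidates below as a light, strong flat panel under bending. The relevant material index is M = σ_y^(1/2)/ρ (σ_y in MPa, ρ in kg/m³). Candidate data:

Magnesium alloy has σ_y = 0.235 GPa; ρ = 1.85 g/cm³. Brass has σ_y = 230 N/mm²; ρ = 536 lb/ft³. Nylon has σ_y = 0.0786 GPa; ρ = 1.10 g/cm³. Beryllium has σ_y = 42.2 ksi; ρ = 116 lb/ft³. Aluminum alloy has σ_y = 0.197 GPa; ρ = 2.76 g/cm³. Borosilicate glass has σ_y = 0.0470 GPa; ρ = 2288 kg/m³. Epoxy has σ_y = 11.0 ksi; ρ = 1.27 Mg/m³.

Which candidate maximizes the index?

beryllium

Normalizing units and computing the index:
  magnesium alloy: σ_y = 235.0 MPa, ρ = 1850 kg/m³
  brass: σ_y = 230.0 MPa, ρ = 8586 kg/m³
  nylon: σ_y = 78.60 MPa, ρ = 1100 kg/m³
  beryllium: σ_y = 291.0 MPa, ρ = 1858 kg/m³
  aluminum alloy: σ_y = 197.0 MPa, ρ = 2760 kg/m³
  borosilicate glass: σ_y = 47.00 MPa, ρ = 2288 kg/m³
  epoxy: σ_y = 75.84 MPa, ρ = 1270 kg/m³
  beryllium: M = 9.18×10⁻³
  magnesium alloy: M = 8.29×10⁻³
  nylon: M = 8.06×10⁻³
  epoxy: M = 6.86×10⁻³
  aluminum alloy: M = 5.09×10⁻³
  borosilicate glass: M = 3.00×10⁻³
  brass: M = 1.77×10⁻³
Beryllium has the largest M.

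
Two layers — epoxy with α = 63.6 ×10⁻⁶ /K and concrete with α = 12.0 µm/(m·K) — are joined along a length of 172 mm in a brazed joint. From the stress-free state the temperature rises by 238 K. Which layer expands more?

epoxy

α(epoxy) = 63.6×10⁻⁶/K vs α(concrete) = 12.0×10⁻⁶/K.
Higher α expands more for the same ΔT: epoxy.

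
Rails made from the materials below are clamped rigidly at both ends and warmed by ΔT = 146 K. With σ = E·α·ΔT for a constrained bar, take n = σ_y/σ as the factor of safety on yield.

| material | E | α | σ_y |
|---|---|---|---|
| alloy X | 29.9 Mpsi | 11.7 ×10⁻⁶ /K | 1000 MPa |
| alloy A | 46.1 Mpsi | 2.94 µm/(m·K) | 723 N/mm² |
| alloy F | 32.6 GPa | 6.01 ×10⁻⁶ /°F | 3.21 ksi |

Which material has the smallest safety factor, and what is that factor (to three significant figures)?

alloy F, n = 0.430

With everything in SI (GPa, ×10⁻⁶/K, MPa):
  alloy X: E = 206.2, α = 11.7, σ_y = 1000 → σ = 352 MPa, n = 2.84
  alloy A: E = 317.8, α = 2.94, σ_y = 723.0 → σ = 136 MPa, n = 5.30
  alloy F: E = 32.60, α = 10.8, σ_y = 22.13 → σ = 51.5 MPa, n = 0.430
The minimum is alloy F at n = 0.430.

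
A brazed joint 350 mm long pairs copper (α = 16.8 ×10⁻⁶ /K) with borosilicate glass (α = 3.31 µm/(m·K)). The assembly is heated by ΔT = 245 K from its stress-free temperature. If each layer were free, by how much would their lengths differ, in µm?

1160 µm

Δα = |16.8 − 3.31|×10⁻⁶/K = 13.5×10⁻⁶/K.
ΔL_mismatch = Δα·L·ΔT = 13.5×10⁻⁶ × 350.0 mm × 245.0 K = 1160 µm.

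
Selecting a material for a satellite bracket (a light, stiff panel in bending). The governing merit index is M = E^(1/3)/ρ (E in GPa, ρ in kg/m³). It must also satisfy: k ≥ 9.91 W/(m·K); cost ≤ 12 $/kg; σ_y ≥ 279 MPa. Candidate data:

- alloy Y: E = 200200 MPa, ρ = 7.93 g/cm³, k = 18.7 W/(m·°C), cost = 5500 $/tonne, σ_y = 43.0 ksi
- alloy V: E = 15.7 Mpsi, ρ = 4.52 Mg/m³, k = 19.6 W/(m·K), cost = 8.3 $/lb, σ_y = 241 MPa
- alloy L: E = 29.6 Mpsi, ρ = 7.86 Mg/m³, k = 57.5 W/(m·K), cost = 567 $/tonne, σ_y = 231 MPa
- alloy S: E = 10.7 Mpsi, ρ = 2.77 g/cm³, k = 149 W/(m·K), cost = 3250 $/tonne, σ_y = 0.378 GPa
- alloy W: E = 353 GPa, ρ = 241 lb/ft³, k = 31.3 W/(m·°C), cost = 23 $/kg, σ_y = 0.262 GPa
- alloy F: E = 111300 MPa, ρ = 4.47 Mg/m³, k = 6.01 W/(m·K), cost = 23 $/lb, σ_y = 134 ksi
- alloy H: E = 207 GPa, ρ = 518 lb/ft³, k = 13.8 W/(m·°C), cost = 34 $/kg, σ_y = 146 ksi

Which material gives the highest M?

Screen on constraints: k ≥ 9.91 W/(m·K); cost ≤ 12 $/kg; σ_y ≥ 279 MPa. Survivors: alloy Y, alloy S.
Putting every candidate on a common basis:
  alloy Y: E = 200.2 GPa, ρ = 7930 kg/m³
  alloy S: E = 73.77 GPa, ρ = 2770 kg/m³
  alloy S: M = 1.51×10⁻³
  alloy Y: M = 0.738×10⁻³
Alloy S has the largest M.

alloy S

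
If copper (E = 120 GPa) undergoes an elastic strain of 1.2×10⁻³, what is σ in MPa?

144 MPa

σ = E·ε = 120000 MPa × 1.2×10⁻³ = 144 MPa.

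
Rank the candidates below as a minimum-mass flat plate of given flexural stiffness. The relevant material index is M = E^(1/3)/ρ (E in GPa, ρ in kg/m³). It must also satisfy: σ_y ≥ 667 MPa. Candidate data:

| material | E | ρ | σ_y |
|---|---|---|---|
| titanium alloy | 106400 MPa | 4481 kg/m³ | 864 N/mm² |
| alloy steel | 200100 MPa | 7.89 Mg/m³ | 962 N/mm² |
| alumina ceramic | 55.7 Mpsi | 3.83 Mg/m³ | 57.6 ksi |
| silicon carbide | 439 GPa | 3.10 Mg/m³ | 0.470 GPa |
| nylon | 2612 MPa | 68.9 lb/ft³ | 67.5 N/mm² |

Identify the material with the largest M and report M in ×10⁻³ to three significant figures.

Screen on constraints: σ_y ≥ 667 MPa. Survivors: titanium alloy, alloy steel.
Normalizing units and computing the index:
  titanium alloy: E = 106.4 GPa, ρ = 4481 kg/m³
  alloy steel: E = 200.1 GPa, ρ = 7890 kg/m³
  titanium alloy: M = 1.06×10⁻³
  alloy steel: M = 0.741×10⁻³
Highest index: titanium alloy.

titanium alloy, M = 1.06×10⁻³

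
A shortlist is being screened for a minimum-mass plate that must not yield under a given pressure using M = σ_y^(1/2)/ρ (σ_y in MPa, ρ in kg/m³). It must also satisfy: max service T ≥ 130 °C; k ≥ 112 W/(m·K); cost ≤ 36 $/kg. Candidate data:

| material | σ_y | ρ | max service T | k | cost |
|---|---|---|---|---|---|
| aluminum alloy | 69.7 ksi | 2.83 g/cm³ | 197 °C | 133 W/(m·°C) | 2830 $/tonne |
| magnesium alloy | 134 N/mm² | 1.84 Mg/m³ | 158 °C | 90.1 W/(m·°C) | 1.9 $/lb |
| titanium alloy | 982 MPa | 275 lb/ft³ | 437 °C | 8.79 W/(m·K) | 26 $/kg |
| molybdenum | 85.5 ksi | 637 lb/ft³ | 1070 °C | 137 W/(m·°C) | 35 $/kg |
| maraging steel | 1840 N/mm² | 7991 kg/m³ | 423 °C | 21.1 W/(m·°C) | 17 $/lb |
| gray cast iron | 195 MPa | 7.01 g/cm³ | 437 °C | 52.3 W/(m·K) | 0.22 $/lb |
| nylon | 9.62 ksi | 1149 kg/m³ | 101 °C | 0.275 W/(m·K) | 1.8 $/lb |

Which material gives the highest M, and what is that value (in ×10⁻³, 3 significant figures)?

aluminum alloy, M = 7.75×10⁻³

Screen on constraints: max service T ≥ 130 °C; k ≥ 112 W/(m·K); cost ≤ 36 $/kg. Survivors: aluminum alloy, molybdenum.
Putting every candidate on a common basis:
  aluminum alloy: σ_y = 480.6 MPa, ρ = 2830 kg/m³
  molybdenum: σ_y = 589.5 MPa, ρ = 10200 kg/m³
  aluminum alloy: M = 7.75×10⁻³
  molybdenum: M = 2.38×10⁻³
The maximum is for aluminum alloy.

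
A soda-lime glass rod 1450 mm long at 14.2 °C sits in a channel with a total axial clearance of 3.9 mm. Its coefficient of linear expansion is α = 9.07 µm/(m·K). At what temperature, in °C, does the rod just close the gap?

α·L₀·ΔT = 3.9 mm ⇒ ΔT = 3.9 / (9.07×10⁻⁶ × 1450.0) = 296.5 K.
T = 14.2 + 296.5 = 310.7 °C.

311 °C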